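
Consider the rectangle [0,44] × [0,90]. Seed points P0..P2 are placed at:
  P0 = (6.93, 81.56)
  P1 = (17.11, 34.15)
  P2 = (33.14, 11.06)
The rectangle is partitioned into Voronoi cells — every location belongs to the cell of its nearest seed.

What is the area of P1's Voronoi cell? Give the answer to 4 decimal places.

Area of P1's cell: 1740.7470

1. box [0,44]×[0,90]: [(0, 0) (44, 0) (44, 90) (0, 90)]
2. ⊥bis P1·P0 via (12.02,57.855): [(0, 55.274) (0, 0) (44, 0) (44, 64.7218)]  |A|=2639.909
3. ⊥bis P1·P2 via (25.125,22.605): [(0, 55.274) (0, 5.1622) (44, 35.7088) (44, 64.7218)]  |A|=1740.747
4. canonical 4-gon: [(0, 55.274) (0, 5.1622) (44, 35.7088) (44, 64.7218)]
5. shoelace: 1740.747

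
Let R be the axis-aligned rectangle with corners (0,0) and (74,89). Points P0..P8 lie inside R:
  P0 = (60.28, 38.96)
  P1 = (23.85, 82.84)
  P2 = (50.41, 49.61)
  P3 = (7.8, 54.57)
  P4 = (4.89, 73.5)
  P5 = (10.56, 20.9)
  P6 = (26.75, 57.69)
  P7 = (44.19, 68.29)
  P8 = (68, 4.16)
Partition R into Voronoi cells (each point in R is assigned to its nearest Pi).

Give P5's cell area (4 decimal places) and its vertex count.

Area of P5's cell: 1369.0149 (7 vertices)

1. box [0,74]×[0,89]: [(0, 0) (74, 0) (74, 89) (0, 89)]
2. ⊥bis P5·P0 via (35.42,29.93): [(0, 0) (46.2916, 0) (13.9638, 89) (0, 89)]  |A|=2681.3634
3. ⊥bis P5·P1 via (17.205,51.87): [(0, 55.5615) (0, 0) (46.2916, 0) (28.3166, 49.4859)]  |A|=1932.048
4. ⊥bis P5·P2 via (30.485,35.255): [(18.7542, 51.5376) (0, 55.5615) (0, 0) (46.2916, 0) (36.5371, 26.8546)]  |A|=1832.2756
5. ⊥bis P5·P3 via (9.18,37.735): [(27.6099, 39.2457) (0, 36.9825) (0, 0) (46.2916, 0) (36.5371, 26.8546)]  |A|=1478.3485
6. ⊥bis P5·P4 via (7.725,47.2): [(27.6099, 39.2457) (0, 36.9825) (0, 0) (46.2916, 0) (36.5371, 26.8546)]  |A|=1478.3485
7. ⊥bis P5·P6 via (18.655,39.295): [(31.715, 33.5478) (20.1555, 38.6347) (0, 36.9825) (0, 0) (46.2916, 0) (36.5371, 26.8546)]  |A|=1455.8569
8. ⊥bis P5·P7 via (27.375,44.595): [(31.715, 33.5478) (20.1555, 38.6347) (0, 36.9825) (0, 0) (46.2916, 0) (36.5371, 26.8546)]  |A|=1455.8569
9. ⊥bis P5·P8 via (39.28,12.53): [(31.715, 33.5478) (20.1555, 38.6347) (0, 36.9825) (0, 0) (35.6283, 0) (40.3752, 16.288) (36.5371, 26.8546)]  |A|=1369.0149
10. canonical 7-gon: [(31.715, 33.5478) (20.1555, 38.6347) (0, 36.9825) (0, 0) (35.6283, 0) (40.3752, 16.288) (36.5371, 26.8546)]
11. shoelace: 1369.0149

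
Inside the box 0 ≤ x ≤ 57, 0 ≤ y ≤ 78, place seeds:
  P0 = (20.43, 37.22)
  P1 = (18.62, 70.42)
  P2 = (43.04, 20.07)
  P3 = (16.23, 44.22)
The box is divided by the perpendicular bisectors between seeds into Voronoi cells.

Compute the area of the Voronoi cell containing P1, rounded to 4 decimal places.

1. box [0,57]×[0,78]: [(0, 0) (57, 0) (57, 78) (0, 78)]
2. ⊥bis P1·P0 via (19.525,53.82): [(0, 52.7555) (57, 55.8631) (57, 78) (0, 78)]  |A|=1350.3699
3. ⊥bis P1·P2 via (30.83,45.245): [(0, 52.7555) (52.181, 55.6003) (57, 57.9376) (57, 78) (0, 78)]  |A|=1345.3714
4. ⊥bis P1·P3 via (17.425,57.32): [(0, 58.9095) (42.226, 55.0576) (52.181, 55.6003) (57, 57.9376) (57, 78) (0, 78)]  |A|=1215.4419
5. canonical 6-gon: [(0, 58.9095) (42.226, 55.0576) (52.181, 55.6003) (57, 57.9376) (57, 78) (0, 78)]
6. shoelace: 1215.4419

Area of P1's cell: 1215.4419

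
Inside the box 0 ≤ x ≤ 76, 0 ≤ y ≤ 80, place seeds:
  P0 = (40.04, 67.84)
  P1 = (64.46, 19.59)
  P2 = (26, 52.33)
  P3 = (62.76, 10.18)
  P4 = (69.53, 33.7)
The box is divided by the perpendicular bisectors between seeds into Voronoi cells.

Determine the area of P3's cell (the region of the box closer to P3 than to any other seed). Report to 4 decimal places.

Area of P3's cell: 971.2722

1. box [0,76]×[0,80]: [(0, 0) (76, 0) (76, 80) (0, 80)]
2. ⊥bis P3·P0 via (51.4,39.01): [(0, 18.7567) (0, 0) (76, 0) (76, 48.7032)]  |A|=2563.4758
3. ⊥bis P3·P1 via (63.61,14.885): [(13.2594, 23.9813) (0, 18.7567) (0, 0) (76, 0) (76, 12.6466)]  |A|=1432.3687
4. ⊥bis P3·P2 via (44.38,31.255): [(32.1306, 20.572) (8.5422, 0) (76, 0) (76, 12.6466)]  |A|=971.2722
5. ⊥bis P3·P4 via (66.145,21.94): [(32.1306, 20.572) (8.5422, 0) (76, 0) (76, 12.6466)]  |A|=971.2722
6. canonical 4-gon: [(32.1306, 20.572) (8.5422, 0) (76, 0) (76, 12.6466)]
7. shoelace: 971.2722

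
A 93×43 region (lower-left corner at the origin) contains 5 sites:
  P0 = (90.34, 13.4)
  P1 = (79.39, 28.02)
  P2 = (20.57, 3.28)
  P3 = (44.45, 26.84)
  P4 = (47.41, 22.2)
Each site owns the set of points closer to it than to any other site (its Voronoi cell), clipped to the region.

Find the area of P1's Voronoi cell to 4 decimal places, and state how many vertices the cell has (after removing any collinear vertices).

1. box [0,93]×[0,43]: [(0, 0) (93, 0) (93, 43) (0, 43)]
2. ⊥bis P1·P0 via (84.865,20.71): [(0, 0) (57.2138, 0) (93, 26.8029) (93, 43) (0, 43)]  |A|=3519.4135
3. ⊥bis P1·P2 via (49.98,15.65): [(56.5625, 0) (57.2138, 0) (93, 26.8029) (93, 43) (38.4764, 43)]  |A|=1476.0768
4. ⊥bis P1·P3 via (61.92,27.43): [(62.7074, 4.1145) (93, 26.8029) (93, 43) (61.3942, 43)]  |A|=859.8296
5. ⊥bis P1·P4 via (63.4,25.11): [(61.679, 34.5668) (66.6795, 7.0895) (93, 26.8029) (93, 43) (61.3942, 43)]  |A|=797.8201
6. canonical 5-gon: [(61.679, 34.5668) (66.6795, 7.0895) (93, 26.8029) (93, 43) (61.3942, 43)]
7. shoelace: 797.8201

Area of P1's cell: 797.8201 (5 vertices)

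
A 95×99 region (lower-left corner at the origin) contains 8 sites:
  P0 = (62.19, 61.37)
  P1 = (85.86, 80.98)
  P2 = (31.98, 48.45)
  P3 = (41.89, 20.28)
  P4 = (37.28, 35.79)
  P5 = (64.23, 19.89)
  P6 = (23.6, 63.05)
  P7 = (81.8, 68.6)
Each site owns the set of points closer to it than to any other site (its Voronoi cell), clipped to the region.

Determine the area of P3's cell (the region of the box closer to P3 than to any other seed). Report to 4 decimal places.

Area of P3's cell: 1279.3809

1. box [0,95]×[0,99]: [(0, 0) (95, 0) (95, 99) (0, 99)]
2. ⊥bis P3·P0 via (52.04,40.825): [(0, 66.5347) (0, 0) (95, 0) (95, 19.6011)]  |A|=4091.4534
3. ⊥bis P3·P1 via (63.875,50.63): [(0, 66.5347) (0, 0) (95, 0) (95, 19.6011)]  |A|=4091.4534
4. ⊥bis P3·P2 via (36.935,34.365): [(53.3951, 40.1555) (0, 21.3715) (0, 0) (95, 0) (95, 19.6011)]  |A|=2885.7076
5. ⊥bis P3·P4 via (39.585,28.035): [(63.5254, 35.1508) (0, 16.2692) (0, 0) (95, 0) (95, 19.6011)]  |A|=2494.8854
6. ⊥bis P3·P5 via (53.06,20.085): [(53.2698, 32.1025) (0, 16.2692) (0, 0) (52.7094, 0)]  |A|=1279.3809
7. ⊥bis P3·P6 via (32.745,41.665): [(53.2698, 32.1025) (0, 16.2692) (0, 0) (52.7094, 0)]  |A|=1279.3809
8. ⊥bis P3·P7 via (61.845,44.44): [(53.2698, 32.1025) (0, 16.2692) (0, 0) (52.7094, 0)]  |A|=1279.3809
9. canonical 4-gon: [(53.2698, 32.1025) (0, 16.2692) (0, 0) (52.7094, 0)]
10. shoelace: 1279.3809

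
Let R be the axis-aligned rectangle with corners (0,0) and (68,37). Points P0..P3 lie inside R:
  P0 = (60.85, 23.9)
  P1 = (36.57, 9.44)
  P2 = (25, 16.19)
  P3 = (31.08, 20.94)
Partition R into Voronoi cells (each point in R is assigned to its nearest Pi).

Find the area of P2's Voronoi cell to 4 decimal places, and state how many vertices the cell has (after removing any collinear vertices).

1. box [0,68]×[0,37]: [(0, 0) (68, 0) (68, 37) (0, 37)]
2. ⊥bis P2·P0 via (42.925,20.045): [(0, 0) (47.2359, 0) (39.2786, 37) (0, 37)]  |A|=1600.5191
3. ⊥bis P2·P1 via (30.785,12.815): [(0, 0) (23.3087, 0) (40.7913, 29.9665) (39.2786, 37) (0, 37)]  |A|=1242.0111
4. ⊥bis P2·P3 via (28.04,18.565): [(0, 0) (23.3087, 0) (31.5319, 14.0953) (13.6377, 37) (0, 37)]  |A|=903.7955
5. canonical 5-gon: [(0, 0) (23.3087, 0) (31.5319, 14.0953) (13.6377, 37) (0, 37)]
6. shoelace: 903.7955

Area of P2's cell: 903.7955 (5 vertices)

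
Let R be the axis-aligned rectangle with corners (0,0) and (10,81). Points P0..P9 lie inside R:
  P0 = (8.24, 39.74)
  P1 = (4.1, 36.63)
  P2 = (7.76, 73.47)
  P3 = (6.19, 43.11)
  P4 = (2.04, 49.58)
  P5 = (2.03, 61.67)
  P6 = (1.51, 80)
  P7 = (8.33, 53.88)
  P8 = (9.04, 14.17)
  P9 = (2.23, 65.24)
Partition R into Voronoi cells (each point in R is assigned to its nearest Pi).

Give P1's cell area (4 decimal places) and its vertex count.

Area of P1's cell: 135.1262 (5 vertices)

1. box [0,10]×[0,81]: [(0, 0) (10, 0) (10, 81) (0, 81)]
2. ⊥bis P1·P0 via (6.17,38.185): [(0, 46.3984) (0, 0) (10, 0) (10, 33.0865)]  |A|=397.4249
3. ⊥bis P1·P2 via (5.93,55.05): [(0, 46.3984) (0, 0) (10, 0) (10, 33.0865)]  |A|=397.4249
4. ⊥bis P1·P3 via (5.145,39.87): [(4.8272, 39.9725) (0, 41.5294) (0, 0) (10, 0) (10, 33.0865)]  |A|=385.673
5. ⊥bis P1·P4 via (3.07,43.105): [(4.8272, 39.9725) (0, 41.5294) (0, 0) (10, 0) (10, 33.0865)]  |A|=385.673
6. ⊥bis P1·P5 via (3.065,49.15): [(4.8272, 39.9725) (0, 41.5294) (0, 0) (10, 0) (10, 33.0865)]  |A|=385.673
7. ⊥bis P1·P6 via (2.805,58.315): [(4.8272, 39.9725) (0, 41.5294) (0, 0) (10, 0) (10, 33.0865)]  |A|=385.673
8. ⊥bis P1·P7 via (6.215,45.255): [(4.8272, 39.9725) (0, 41.5294) (0, 0) (10, 0) (10, 33.0865)]  |A|=385.673
9. ⊥bis P1·P8 via (6.57,25.4): [(4.8272, 39.9725) (0, 41.5294) (0, 23.955) (10, 26.1544) (10, 33.0865)]  |A|=135.1262
10. ⊥bis P1·P9 via (3.165,50.935): [(4.8272, 39.9725) (0, 41.5294) (0, 23.955) (10, 26.1544) (10, 33.0865)]  |A|=135.1262
11. canonical 5-gon: [(4.8272, 39.9725) (0, 41.5294) (0, 23.955) (10, 26.1544) (10, 33.0865)]
12. shoelace: 135.1262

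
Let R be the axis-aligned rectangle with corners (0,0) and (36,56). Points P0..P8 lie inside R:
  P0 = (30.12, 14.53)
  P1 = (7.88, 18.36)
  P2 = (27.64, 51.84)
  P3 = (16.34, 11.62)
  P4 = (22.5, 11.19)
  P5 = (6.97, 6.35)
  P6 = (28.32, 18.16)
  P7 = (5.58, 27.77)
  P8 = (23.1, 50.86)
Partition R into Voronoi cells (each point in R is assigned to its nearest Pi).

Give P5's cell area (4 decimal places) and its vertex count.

1. box [0,36]×[0,56]: [(0, 0) (36, 0) (36, 56) (0, 56)]
2. ⊥bis P5·P0 via (18.545,10.44): [(0, 0) (22.234, 0) (2.4465, 56) (0, 56)]  |A|=691.052
3. ⊥bis P5·P1 via (7.425,12.355): [(0, 12.9176) (0, 0) (22.234, 0) (18.1556, 11.5419)]  |A|=245.575
4. ⊥bis P5·P2 via (17.305,29.095): [(0, 12.9176) (0, 0) (22.234, 0) (18.1556, 11.5419)]  |A|=245.575
5. ⊥bis P5·P3 via (11.655,8.985): [(9.8635, 12.1702) (0, 12.9176) (0, 0) (16.7085, 0)]  |A|=165.3794
6. ⊥bis P5·P4 via (14.735,8.77): [(9.8635, 12.1702) (0, 12.9176) (0, 0) (16.7085, 0)]  |A|=165.3794
7. ⊥bis P5·P6 via (17.645,12.255): [(9.8635, 12.1702) (0, 12.9176) (0, 0) (16.7085, 0)]  |A|=165.3794
8. ⊥bis P5·P7 via (6.275,17.06): [(9.8635, 12.1702) (0, 12.9176) (0, 0) (16.7085, 0)]  |A|=165.3794
9. ⊥bis P5·P8 via (15.035,28.605): [(9.8635, 12.1702) (0, 12.9176) (0, 0) (16.7085, 0)]  |A|=165.3794
10. canonical 4-gon: [(9.8635, 12.1702) (0, 12.9176) (0, 0) (16.7085, 0)]
11. shoelace: 165.3794

Area of P5's cell: 165.3794 (4 vertices)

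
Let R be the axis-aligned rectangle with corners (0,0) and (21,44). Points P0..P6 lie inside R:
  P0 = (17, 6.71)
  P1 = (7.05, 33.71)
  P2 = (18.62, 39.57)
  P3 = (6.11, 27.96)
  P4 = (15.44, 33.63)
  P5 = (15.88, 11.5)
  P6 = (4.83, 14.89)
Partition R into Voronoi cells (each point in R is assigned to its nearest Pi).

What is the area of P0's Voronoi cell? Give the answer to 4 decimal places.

Area of P0's cell: 126.3284

1. box [0,21]×[0,44]: [(0, 0) (21, 0) (21, 44) (0, 44)]
2. ⊥bis P0·P1 via (12.025,20.21): [(0, 15.7786) (0, 0) (21, 0) (21, 23.5175)]  |A|=412.6082
3. ⊥bis P0·P2 via (17.81,23.14): [(19.7202, 23.0458) (0, 15.7786) (0, 0) (21, 0) (21, 22.9827)]  |A|=412.266
4. ⊥bis P0·P3 via (11.555,17.335): [(0, 11.4134) (0, 0) (21, 0) (21, 22.1753)]  |A|=352.6812
5. ⊥bis P0·P4 via (16.22,20.17): [(17.1976, 20.2266) (0, 11.4134) (0, 0) (21, 0) (21, 20.447)]  |A|=349.3954
6. ⊥bis P0·P5 via (16.44,9.105): [(0, 5.261) (0, 0) (21, 0) (21, 10.1712)]  |A|=162.0382
7. ⊥bis P0·P6 via (10.915,10.8): [(8.533, 7.2562) (3.6558, 0) (21, 0) (21, 10.1712)]  |A|=126.3284
8. canonical 4-gon: [(8.533, 7.2562) (3.6558, 0) (21, 0) (21, 10.1712)]
9. shoelace: 126.3284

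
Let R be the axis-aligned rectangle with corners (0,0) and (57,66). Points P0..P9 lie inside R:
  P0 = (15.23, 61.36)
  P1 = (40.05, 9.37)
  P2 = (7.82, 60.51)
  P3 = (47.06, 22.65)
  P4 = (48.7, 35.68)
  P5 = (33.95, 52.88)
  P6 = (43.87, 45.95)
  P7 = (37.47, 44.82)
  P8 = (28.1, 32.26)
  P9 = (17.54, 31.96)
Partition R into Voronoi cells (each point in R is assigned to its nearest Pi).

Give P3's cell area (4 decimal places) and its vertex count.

Area of P3's cell: 306.7905 (4 vertices)

1. box [0,57]×[0,66]: [(0, 0) (57, 0) (57, 66) (0, 66)]
2. ⊥bis P3·P0 via (31.145,42.005): [(0, 16.3955) (0, 0) (57, 0) (57, 63.2647)]  |A|=2270.3157
3. ⊥bis P3·P1 via (43.555,16.01): [(16.7432, 30.1629) (57, 8.9129) (57, 63.2647)]  |A|=1094.0144
4. ⊥bis P3·P2 via (27.44,41.58): [(16.7432, 30.1629) (57, 8.9129) (57, 63.2647)]  |A|=1094.0144
5. ⊥bis P3·P4 via (47.88,29.165): [(19.8241, 32.6962) (16.7432, 30.1629) (57, 8.9129) (57, 28.0171)]  |A|=438.834
6. ⊥bis P3·P5 via (40.505,37.765): [(26.7941, 31.8189) (19.5541, 28.6791) (57, 8.9129) (57, 28.0171)]  |A|=418.8699
7. ⊥bis P3·P6 via (45.465,34.3): [(27.0802, 31.7829) (26.5409, 31.7091) (19.5541, 28.6791) (57, 8.9129) (57, 28.0171)]  |A|=418.8497
8. ⊥bis P3·P7 via (42.265,33.735): [(35.3469, 30.7425) (24.5187, 26.0585) (57, 8.9129) (57, 28.0171)]  |A|=375.7311
9. ⊥bis P3·P8 via (37.58,27.455): [(39.0124, 30.2811) (34.2647, 20.914) (57, 8.9129) (57, 28.0171)]  |A|=306.7905
10. ⊥bis P3·P9 via (32.3,27.305): [(39.0124, 30.2811) (34.2647, 20.914) (57, 8.9129) (57, 28.0171)]  |A|=306.7905
11. canonical 4-gon: [(39.0124, 30.2811) (34.2647, 20.914) (57, 8.9129) (57, 28.0171)]
12. shoelace: 306.7905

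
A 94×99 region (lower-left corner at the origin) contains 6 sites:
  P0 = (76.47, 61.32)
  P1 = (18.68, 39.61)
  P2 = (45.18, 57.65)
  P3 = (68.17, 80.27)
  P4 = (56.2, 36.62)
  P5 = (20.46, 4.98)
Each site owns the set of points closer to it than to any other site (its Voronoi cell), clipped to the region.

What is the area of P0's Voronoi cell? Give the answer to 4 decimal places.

Area of P0's cell: 1099.4914

1. box [0,94]×[0,99]: [(0, 0) (94, 0) (94, 99) (0, 99)]
2. ⊥bis P0·P1 via (47.575,50.465): [(66.5332, 0) (94, 0) (94, 99) (29.3418, 99)]  |A|=4560.1853
3. ⊥bis P0·P2 via (60.825,59.485): [(67.802, 0) (94, 0) (94, 99) (56.1903, 99)]  |A|=3168.3822
4. ⊥bis P0·P3 via (72.32,70.795): [(60.1249, 65.4536) (67.802, 0) (94, 0) (94, 80.2907)]  |A|=2217.304
5. ⊥bis P0·P4 via (66.335,48.97): [(60.1249, 65.4536) (61.6028, 52.8535) (94, 26.2668) (94, 80.2907)]  |A|=1099.4914
6. ⊥bis P0·P5 via (48.465,33.15): [(60.1249, 65.4536) (61.6028, 52.8535) (94, 26.2668) (94, 80.2907)]  |A|=1099.4914
7. canonical 4-gon: [(60.1249, 65.4536) (61.6028, 52.8535) (94, 26.2668) (94, 80.2907)]
8. shoelace: 1099.4914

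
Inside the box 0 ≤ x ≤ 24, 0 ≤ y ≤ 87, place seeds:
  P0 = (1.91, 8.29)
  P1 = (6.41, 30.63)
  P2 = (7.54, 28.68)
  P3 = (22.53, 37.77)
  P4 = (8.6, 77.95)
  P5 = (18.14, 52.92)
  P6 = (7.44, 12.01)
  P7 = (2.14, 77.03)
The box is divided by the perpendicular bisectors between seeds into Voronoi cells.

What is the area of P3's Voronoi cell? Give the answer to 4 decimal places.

1. box [0,24]×[0,87]: [(0, 0) (24, 0) (24, 87) (0, 87)]
2. ⊥bis P3·P0 via (12.22,23.03): [(0, 31.5774) (24, 14.7904) (24, 87) (0, 87)]  |A|=1531.5869
3. ⊥bis P3·P1 via (14.47,34.2): [(0, 66.869) (22.6483, 15.7359) (24, 14.7904) (24, 87) (0, 87)]  |A|=1131.9398
4. ⊥bis P3·P2 via (15.035,33.225): [(0, 66.869) (14.5411, 34.0395) (24, 18.4411) (24, 87) (0, 87)]  |A|=1106.1357
5. ⊥bis P3·P4 via (15.565,57.86): [(5.5311, 54.3814) (14.5411, 34.0395) (24, 18.4411) (24, 60.7843)]  |A|=416.9513
6. ⊥bis P3·P5 via (20.335,45.345): [(10.7622, 42.5711) (14.5411, 34.0395) (24, 18.4411) (24, 46.407)]  |A|=195.9809
7. ⊥bis P3·P6 via (14.985,24.89): [(10.7622, 42.5711) (14.5411, 34.0395) (22.9015, 20.2525) (24, 19.6091) (24, 46.407)]  |A|=195.3394
8. ⊥bis P3·P7 via (12.335,57.4): [(10.7622, 42.5711) (14.5411, 34.0395) (22.9015, 20.2525) (24, 19.6091) (24, 46.407)]  |A|=195.3394
9. canonical 5-gon: [(10.7622, 42.5711) (14.5411, 34.0395) (22.9015, 20.2525) (24, 19.6091) (24, 46.407)]
10. shoelace: 195.3394

Area of P3's cell: 195.3394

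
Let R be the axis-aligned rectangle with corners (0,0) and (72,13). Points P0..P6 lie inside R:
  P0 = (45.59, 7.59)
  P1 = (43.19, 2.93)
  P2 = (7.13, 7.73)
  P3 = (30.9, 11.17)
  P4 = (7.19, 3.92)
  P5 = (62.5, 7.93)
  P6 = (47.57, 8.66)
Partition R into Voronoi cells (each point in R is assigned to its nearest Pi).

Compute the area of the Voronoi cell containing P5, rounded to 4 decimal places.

Area of P5's cell: 221.6860

1. box [0,72]×[0,13]: [(0, 0) (72, 0) (72, 13) (0, 13)]
2. ⊥bis P5·P0 via (54.045,7.76): [(54.201, 0) (72, 0) (72, 13) (53.9396, 13)]  |A|=233.0857
3. ⊥bis P5·P1 via (52.845,5.43): [(54.1968, 0.2093) (54.251, 0) (72, 0) (72, 13) (53.9396, 13)]  |A|=233.0804
4. ⊥bis P5·P2 via (34.815,7.83): [(54.1968, 0.2093) (54.251, 0) (72, 0) (72, 13) (53.9396, 13)]  |A|=233.0804
5. ⊥bis P5·P3 via (46.7,9.55): [(54.1968, 0.2093) (54.251, 0) (72, 0) (72, 13) (53.9396, 13)]  |A|=233.0804
6. ⊥bis P5·P4 via (34.845,5.925): [(54.1968, 0.2093) (54.251, 0) (72, 0) (72, 13) (53.9396, 13)]  |A|=233.0804
7. ⊥bis P5·P6 via (55.035,8.295): [(54.6294, 0) (72, 0) (72, 13) (55.2651, 13)]  |A|=221.686
8. canonical 4-gon: [(54.6294, 0) (72, 0) (72, 13) (55.2651, 13)]
9. shoelace: 221.686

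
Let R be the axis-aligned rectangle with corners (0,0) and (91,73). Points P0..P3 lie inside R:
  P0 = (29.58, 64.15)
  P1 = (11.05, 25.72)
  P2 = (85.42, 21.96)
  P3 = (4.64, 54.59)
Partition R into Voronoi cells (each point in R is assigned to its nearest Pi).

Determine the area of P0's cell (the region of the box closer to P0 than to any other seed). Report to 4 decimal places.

1. box [0,91]×[0,73]: [(0, 0) (91, 0) (91, 73) (0, 73)]
2. ⊥bis P0·P1 via (20.315,44.935): [(0, 54.7304) (91, 10.8524) (91, 73) (0, 73)]  |A|=3658.9814
3. ⊥bis P0·P2 via (57.5,43.055): [(0, 54.7304) (48.6117, 31.291) (80.125, 73) (0, 73)]  |A|=2115.0241
4. ⊥bis P0·P3 via (17.11,59.37): [(23.1711, 43.5579) (48.6117, 31.291) (80.125, 73) (11.8853, 73)]  |A|=1728.3955
5. canonical 4-gon: [(23.1711, 43.5579) (48.6117, 31.291) (80.125, 73) (11.8853, 73)]
6. shoelace: 1728.3955

Area of P0's cell: 1728.3955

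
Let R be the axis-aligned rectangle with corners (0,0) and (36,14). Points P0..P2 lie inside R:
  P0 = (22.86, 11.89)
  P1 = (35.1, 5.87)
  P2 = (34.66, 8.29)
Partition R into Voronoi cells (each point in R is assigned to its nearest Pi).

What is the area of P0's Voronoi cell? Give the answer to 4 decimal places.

Area of P0's cell: 386.3815

1. box [0,36]×[0,14]: [(0, 0) (36, 0) (36, 14) (0, 14)]
2. ⊥bis P0·P1 via (28.98,8.88): [(0, 0) (24.6125, 0) (31.4982, 14) (0, 14)]  |A|=392.775
3. ⊥bis P0·P2 via (28.76,10.09): [(0, 0) (24.6125, 0) (27.4284, 5.7252) (29.9529, 14) (0, 14)]  |A|=386.3815
4. canonical 5-gon: [(0, 0) (24.6125, 0) (27.4284, 5.7252) (29.9529, 14) (0, 14)]
5. shoelace: 386.3815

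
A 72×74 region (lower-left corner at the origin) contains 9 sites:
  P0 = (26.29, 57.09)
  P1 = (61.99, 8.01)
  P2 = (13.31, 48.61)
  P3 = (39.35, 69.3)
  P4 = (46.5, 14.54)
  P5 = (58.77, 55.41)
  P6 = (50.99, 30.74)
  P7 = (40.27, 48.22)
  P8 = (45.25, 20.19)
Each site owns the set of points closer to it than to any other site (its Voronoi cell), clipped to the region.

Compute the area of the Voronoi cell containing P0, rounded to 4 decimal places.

Area of P0's cell: 462.4849

1. box [0,72]×[0,74]: [(0, 0) (72, 0) (72, 74) (0, 74)]
2. ⊥bis P0·P1 via (44.14,32.55): [(0, 0.4433) (72, 52.8149) (72, 74) (0, 74)]  |A|=3410.7051
3. ⊥bis P0·P2 via (19.8,52.85): [(36.6307, 27.0879) (72, 52.8149) (72, 74) (5.9824, 74)]  |A|=1923.1627
4. ⊥bis P0·P3 via (32.82,63.195): [(36.6307, 27.0879) (54.4555, 40.0533) (22.7182, 74) (5.9824, 74)]  |A|=900.8461
5. ⊥bis P0·P4 via (36.395,35.815): [(32.2236, 33.8337) (51.6458, 43.0587) (22.7182, 74) (5.9824, 74)]  |A|=770.0094
6. ⊥bis P0·P5 via (42.53,56.25): [(32.2236, 33.8337) (41.6009, 38.2877) (42.3613, 52.9894) (22.7182, 74) (5.9824, 74)]  |A|=697.9849
7. ⊥bis P0·P6 via (38.64,43.915): [(30.5759, 36.3558) (42.0577, 47.1187) (42.3613, 52.9894) (22.7182, 74) (5.9824, 74)]  |A|=634.25
8. ⊥bis P0·P7 via (33.28,52.655): [(26.7013, 42.2864) (37.0778, 58.6408) (22.7182, 74) (5.9824, 74)]  |A|=462.4849
9. ⊥bis P0·P8 via (35.77,38.64): [(26.7013, 42.2864) (37.0778, 58.6408) (22.7182, 74) (5.9824, 74)]  |A|=462.4849
10. canonical 4-gon: [(26.7013, 42.2864) (37.0778, 58.6408) (22.7182, 74) (5.9824, 74)]
11. shoelace: 462.4849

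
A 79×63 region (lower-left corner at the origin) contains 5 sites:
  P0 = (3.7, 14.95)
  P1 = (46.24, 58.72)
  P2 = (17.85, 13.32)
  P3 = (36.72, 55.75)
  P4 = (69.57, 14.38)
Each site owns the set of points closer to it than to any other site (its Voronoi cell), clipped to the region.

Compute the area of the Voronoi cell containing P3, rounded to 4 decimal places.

Area of P3's cell: 1141.1694

1. box [0,79]×[0,63]: [(0, 0) (79, 0) (79, 63) (0, 63)]
2. ⊥bis P3·P0 via (20.21,35.35): [(0, 51.7062) (63.889, 0) (79, 0) (79, 63) (0, 63)]  |A|=3325.2708
3. ⊥bis P3·P1 via (41.48,57.235): [(0, 51.7062) (57.798, 4.9295) (39.6815, 63) (0, 63)]  |A|=1478.5394
4. ⊥bis P3·P2 via (27.285,34.535): [(0, 51.7062) (13.815, 40.5255) (51.9895, 23.5481) (39.6815, 63) (0, 63)]  |A|=1172.4692
5. ⊥bis P3·P4 via (53.145,35.065): [(0, 51.7062) (13.815, 40.5255) (43.4332, 27.3533) (49.3393, 32.043) (39.6815, 63) (0, 63)]  |A|=1141.1694
6. canonical 6-gon: [(0, 51.7062) (13.815, 40.5255) (43.4332, 27.3533) (49.3393, 32.043) (39.6815, 63) (0, 63)]
7. shoelace: 1141.1694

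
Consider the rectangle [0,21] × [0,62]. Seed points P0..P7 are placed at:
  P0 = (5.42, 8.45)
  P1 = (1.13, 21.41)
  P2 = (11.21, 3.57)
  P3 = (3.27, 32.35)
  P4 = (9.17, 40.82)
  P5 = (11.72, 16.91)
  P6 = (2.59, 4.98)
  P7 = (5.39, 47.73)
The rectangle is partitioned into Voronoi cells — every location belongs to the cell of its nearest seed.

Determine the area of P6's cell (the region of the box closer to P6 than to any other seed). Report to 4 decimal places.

Area of P6's cell: 47.9624

1. box [0,21]×[0,62]: [(0, 0) (21, 0) (21, 62) (0, 62)]
2. ⊥bis P6·P0 via (4.005,6.715): [(0, 9.9813) (0, 0) (12.2386, 0)]  |A|=61.0787
3. ⊥bis P6·P1 via (1.86,13.195): [(0, 9.9813) (0, 0) (12.2386, 0)]  |A|=61.0787
4. ⊥bis P6·P2 via (6.9,4.275): [(6.9114, 4.3447) (0, 9.9813) (0, 0) (6.2007, 0)]  |A|=47.9624
5. ⊥bis P6·P3 via (2.93,18.665): [(6.9114, 4.3447) (0, 9.9813) (0, 0) (6.2007, 0)]  |A|=47.9624
6. ⊥bis P6·P4 via (5.88,22.9): [(6.9114, 4.3447) (0, 9.9813) (0, 0) (6.2007, 0)]  |A|=47.9624
7. ⊥bis P6·P5 via (7.155,10.945): [(6.9114, 4.3447) (0, 9.9813) (0, 0) (6.2007, 0)]  |A|=47.9624
8. ⊥bis P6·P7 via (3.99,26.355): [(6.9114, 4.3447) (0, 9.9813) (0, 0) (6.2007, 0)]  |A|=47.9624
9. canonical 4-gon: [(6.9114, 4.3447) (0, 9.9813) (0, 0) (6.2007, 0)]
10. shoelace: 47.9624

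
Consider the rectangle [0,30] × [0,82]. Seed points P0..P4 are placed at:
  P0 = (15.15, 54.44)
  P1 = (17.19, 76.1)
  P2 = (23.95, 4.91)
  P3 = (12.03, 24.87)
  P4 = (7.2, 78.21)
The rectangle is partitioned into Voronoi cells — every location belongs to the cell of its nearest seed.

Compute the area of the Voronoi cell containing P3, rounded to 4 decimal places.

Area of P3's cell: 792.0552

1. box [0,30]×[0,82]: [(0, 0) (30, 0) (30, 82) (0, 82)]
2. ⊥bis P3·P0 via (13.59,39.655): [(0, 41.0889) (0, 0) (30, 0) (30, 37.9235)]  |A|=1185.1868
3. ⊥bis P3·P1 via (14.61,50.485): [(0, 41.0889) (0, 0) (30, 0) (30, 37.9235)]  |A|=1185.1868
4. ⊥bis P3·P2 via (17.99,14.89): [(0, 41.0889) (0, 4.1465) (30, 22.0623) (30, 37.9235)]  |A|=792.0552
5. ⊥bis P3·P4 via (9.615,51.54): [(0, 41.0889) (0, 4.1465) (30, 22.0623) (30, 37.9235)]  |A|=792.0552
6. canonical 4-gon: [(0, 41.0889) (0, 4.1465) (30, 22.0623) (30, 37.9235)]
7. shoelace: 792.0552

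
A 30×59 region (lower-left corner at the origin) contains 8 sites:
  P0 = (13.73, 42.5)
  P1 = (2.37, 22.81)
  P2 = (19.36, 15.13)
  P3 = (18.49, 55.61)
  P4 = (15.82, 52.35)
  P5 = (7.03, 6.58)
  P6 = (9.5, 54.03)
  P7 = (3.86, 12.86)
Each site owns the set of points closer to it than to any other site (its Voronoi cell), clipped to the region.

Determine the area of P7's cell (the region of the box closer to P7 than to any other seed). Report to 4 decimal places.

Area of P7's cell: 95.0018

1. box [0,30]×[0,59]: [(0, 0) (30, 0) (30, 59) (0, 59)]
2. ⊥bis P7·P0 via (8.795,27.68): [(0, 30.6087) (0, 0) (30, 0) (30, 20.6188)]  |A|=768.4128
3. ⊥bis P7·P1 via (3.115,17.835): [(27.4269, 21.4757) (0, 17.3685) (0, 0) (30, 0) (30, 20.6188)]  |A|=586.8448
4. ⊥bis P7·P2 via (11.61,13.995): [(10.8774, 18.9974) (0, 17.3685) (0, 0) (13.6596, 0)]  |A|=224.2106
5. ⊥bis P7·P3 via (11.175,34.235): [(10.8774, 18.9974) (0, 17.3685) (0, 0) (13.6596, 0)]  |A|=224.2106
6. ⊥bis P7·P4 via (9.84,32.605): [(10.8774, 18.9974) (0, 17.3685) (0, 0) (13.6596, 0)]  |A|=224.2106
7. ⊥bis P7·P5 via (5.445,9.72): [(11.7686, 12.912) (10.8774, 18.9974) (0, 17.3685) (0, 6.9715)]  |A|=95.0018
8. ⊥bis P7·P6 via (6.68,33.445): [(11.7686, 12.912) (10.8774, 18.9974) (0, 17.3685) (0, 6.9715)]  |A|=95.0018
9. canonical 4-gon: [(11.7686, 12.912) (10.8774, 18.9974) (0, 17.3685) (0, 6.9715)]
10. shoelace: 95.0018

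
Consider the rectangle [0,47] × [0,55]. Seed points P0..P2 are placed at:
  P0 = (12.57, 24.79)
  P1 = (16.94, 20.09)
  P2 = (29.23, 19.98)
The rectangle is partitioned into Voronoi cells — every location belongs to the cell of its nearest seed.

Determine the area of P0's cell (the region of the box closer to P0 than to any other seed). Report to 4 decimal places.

1. box [0,47]×[0,55]: [(0, 0) (47, 0) (47, 55) (0, 55)]
2. ⊥bis P0·P1 via (14.755,22.44): [(0, 8.721) (47, 52.421) (47, 55) (0, 55)]  |A|=1148.1635
3. ⊥bis P0·P2 via (20.9,22.385): [(0, 8.721) (23.1766, 30.2703) (30.3165, 55) (0, 55)]  |A|=911.1536
4. canonical 4-gon: [(0, 8.721) (23.1766, 30.2703) (30.3165, 55) (0, 55)]
5. shoelace: 911.1536

Area of P0's cell: 911.1536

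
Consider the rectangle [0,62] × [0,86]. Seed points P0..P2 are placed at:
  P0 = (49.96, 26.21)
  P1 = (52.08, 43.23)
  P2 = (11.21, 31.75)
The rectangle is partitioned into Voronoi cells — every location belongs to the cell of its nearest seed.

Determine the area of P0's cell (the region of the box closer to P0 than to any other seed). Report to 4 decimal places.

1. box [0,62]×[0,86]: [(0, 0) (62, 0) (62, 86) (0, 86)]
2. ⊥bis P0·P1 via (51.02,34.72): [(0, 41.075) (0, 0) (62, 0) (62, 33.3523)]  |A|=2307.248
3. ⊥bis P0·P2 via (30.585,28.98): [(31.7488, 37.1204) (26.4418, 0) (62, 0) (62, 33.3523)]  |A|=1164.4414
4. canonical 4-gon: [(31.7488, 37.1204) (26.4418, 0) (62, 0) (62, 33.3523)]
5. shoelace: 1164.4414

Area of P0's cell: 1164.4414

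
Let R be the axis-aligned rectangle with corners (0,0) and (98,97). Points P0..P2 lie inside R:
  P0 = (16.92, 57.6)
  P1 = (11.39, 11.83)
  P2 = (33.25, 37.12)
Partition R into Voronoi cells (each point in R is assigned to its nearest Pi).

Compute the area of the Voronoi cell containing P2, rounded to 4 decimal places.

Area of P2's cell: 5437.6580

1. box [0,98]×[0,97]: [(0, 0) (98, 0) (98, 97) (0, 97)]
2. ⊥bis P2·P0 via (25.085,47.36): [(0, 27.3581) (0, 0) (98, 0) (98, 97) (87.3402, 97)]  |A|=6464.7336
3. ⊥bis P2·P1 via (22.32,24.475): [(9.875, 35.2321) (50.6353, 0) (98, 0) (98, 97) (87.3402, 97)]  |A|=5437.658
4. canonical 5-gon: [(9.875, 35.2321) (50.6353, 0) (98, 0) (98, 97) (87.3402, 97)]
5. shoelace: 5437.658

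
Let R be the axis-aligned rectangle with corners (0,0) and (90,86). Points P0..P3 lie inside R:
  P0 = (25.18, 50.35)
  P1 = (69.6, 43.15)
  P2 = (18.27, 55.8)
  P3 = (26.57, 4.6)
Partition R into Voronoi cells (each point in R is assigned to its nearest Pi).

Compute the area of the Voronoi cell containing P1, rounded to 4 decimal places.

Area of P1's cell: 3300.9247

1. box [0,90]×[0,86]: [(0, 0) (90, 0) (90, 86) (0, 86)]
2. ⊥bis P1·P0 via (47.39,46.75): [(39.8123, 0) (90, 0) (90, 86) (53.752, 86)]  |A|=3716.7338
3. ⊥bis P1·P2 via (43.935,49.475): [(39.8123, 0) (90, 0) (90, 86) (53.752, 86)]  |A|=3716.7338
4. ⊥bis P1·P3 via (48.085,23.875): [(44.3567, 28.0365) (69.4743, 0) (90, 0) (90, 86) (53.752, 86)]  |A|=3300.9247
5. canonical 5-gon: [(44.3567, 28.0365) (69.4743, 0) (90, 0) (90, 86) (53.752, 86)]
6. shoelace: 3300.9247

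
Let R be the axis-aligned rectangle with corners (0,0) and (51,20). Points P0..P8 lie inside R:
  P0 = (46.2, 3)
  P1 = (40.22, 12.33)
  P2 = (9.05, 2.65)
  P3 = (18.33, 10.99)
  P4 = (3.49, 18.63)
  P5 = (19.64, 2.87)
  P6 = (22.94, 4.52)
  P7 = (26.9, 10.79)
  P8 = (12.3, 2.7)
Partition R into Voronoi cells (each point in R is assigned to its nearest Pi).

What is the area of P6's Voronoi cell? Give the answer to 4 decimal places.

1. box [0,51]×[0,20]: [(0, 0) (51, 0) (51, 20) (0, 20)]
2. ⊥bis P6·P0 via (34.57,3.76): [(0, 0) (34.3243, 0) (35.6313, 20) (0, 20)]  |A|=699.5555
3. ⊥bis P6·P1 via (31.58,8.425): [(0, 0) (34.3243, 0) (34.4586, 2.0559) (26.3485, 20) (0, 20)]  |A|=616.2698
4. ⊥bis P6·P2 via (15.995,3.585): [(16.4776, 0) (34.3243, 0) (34.4586, 2.0559) (26.3485, 20) (13.7851, 20)]  |A|=313.6427
5. ⊥bis P6·P3 via (20.635,7.755): [(15.8889, 4.3733) (16.4776, 0) (34.3243, 0) (34.4586, 2.0559) (29.143, 13.8171)]  |A|=161.3106
6. ⊥bis P6·P4 via (13.215,11.575): [(15.8889, 4.3733) (16.4776, 0) (34.3243, 0) (34.4586, 2.0559) (29.143, 13.8171)]  |A|=161.3106
7. ⊥bis P6·P5 via (21.29,3.695): [(19.6212, 7.0326) (23.1375, 0) (34.3243, 0) (34.4586, 2.0559) (29.143, 13.8171)]  |A|=128.9483
8. ⊥bis P6·P7 via (24.92,7.655): [(22.5741, 9.1366) (19.6212, 7.0326) (23.1375, 0) (34.3243, 0) (34.4319, 1.6475)]  |A|=75.3581
9. ⊥bis P6·P8 via (17.62,3.61): [(22.5741, 9.1366) (19.6212, 7.0326) (23.1375, 0) (34.3243, 0) (34.4319, 1.6475)]  |A|=75.3581
10. canonical 5-gon: [(22.5741, 9.1366) (19.6212, 7.0326) (23.1375, 0) (34.3243, 0) (34.4319, 1.6475)]
11. shoelace: 75.3581

Area of P6's cell: 75.3581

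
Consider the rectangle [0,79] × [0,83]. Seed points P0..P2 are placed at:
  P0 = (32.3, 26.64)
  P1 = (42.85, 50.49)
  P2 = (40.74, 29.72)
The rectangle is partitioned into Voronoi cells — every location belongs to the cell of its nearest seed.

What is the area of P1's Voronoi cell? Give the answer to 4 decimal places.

Area of P1's cell: 3198.0179

1. box [0,79]×[0,83]: [(0, 0) (79, 0) (79, 83) (0, 83)]
2. ⊥bis P1·P0 via (37.575,38.565): [(0, 55.1862) (79, 20.2407) (79, 83) (0, 83)]  |A|=3577.6351
3. ⊥bis P1·P2 via (41.795,40.105): [(0, 55.1862) (31.7976, 41.1206) (79, 36.3254) (79, 83) (0, 83)]  |A|=3198.0179
4. canonical 5-gon: [(0, 55.1862) (31.7976, 41.1206) (79, 36.3254) (79, 83) (0, 83)]
5. shoelace: 3198.0179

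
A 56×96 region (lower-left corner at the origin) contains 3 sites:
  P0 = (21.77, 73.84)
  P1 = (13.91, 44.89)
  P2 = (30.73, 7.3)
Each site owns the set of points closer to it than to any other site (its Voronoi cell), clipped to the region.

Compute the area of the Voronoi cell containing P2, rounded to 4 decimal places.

1. box [0,56]×[0,96]: [(0, 0) (56, 0) (56, 96) (0, 96)]
2. ⊥bis P2·P0 via (26.25,40.57): [(0, 37.0353) (0, 0) (56, 0) (56, 44.576)]  |A|=2285.1163
3. ⊥bis P2·P1 via (22.32,26.095): [(0, 16.1077) (0, 0) (56, 0) (56, 41.1654)]  |A|=1603.6479
4. canonical 4-gon: [(0, 16.1077) (0, 0) (56, 0) (56, 41.1654)]
5. shoelace: 1603.6479

Area of P2's cell: 1603.6479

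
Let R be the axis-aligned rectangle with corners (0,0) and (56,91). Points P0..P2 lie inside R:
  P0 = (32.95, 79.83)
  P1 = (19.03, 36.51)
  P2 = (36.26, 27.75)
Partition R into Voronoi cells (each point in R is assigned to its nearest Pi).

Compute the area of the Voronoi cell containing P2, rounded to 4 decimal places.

Area of P2's cell: 1682.3875

1. box [0,56]×[0,91]: [(0, 0) (56, 0) (56, 91) (0, 91)]
2. ⊥bis P2·P0 via (34.605,53.79): [(0, 51.5906) (0, 0) (56, 0) (56, 55.1498)]  |A|=2988.7319
3. ⊥bis P2·P1 via (27.645,32.13): [(38.7926, 54.0561) (11.3096, 0) (56, 0) (56, 55.1498)]  |A|=1682.3875
4. canonical 4-gon: [(38.7926, 54.0561) (11.3096, 0) (56, 0) (56, 55.1498)]
5. shoelace: 1682.3875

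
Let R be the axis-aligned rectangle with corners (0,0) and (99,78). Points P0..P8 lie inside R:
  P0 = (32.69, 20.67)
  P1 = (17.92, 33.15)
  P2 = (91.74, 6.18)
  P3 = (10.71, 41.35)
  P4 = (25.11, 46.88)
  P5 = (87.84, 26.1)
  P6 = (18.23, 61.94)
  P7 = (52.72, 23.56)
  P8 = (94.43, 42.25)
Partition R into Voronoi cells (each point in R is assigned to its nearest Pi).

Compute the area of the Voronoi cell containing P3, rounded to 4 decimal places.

1. box [0,99]×[0,78]: [(0, 0) (99, 0) (99, 78) (0, 78)]
2. ⊥bis P3·P0 via (21.7,31.01): [(0, 7.9459) (65.9108, 78) (0, 78)]  |A|=2308.6613
3. ⊥bis P3·P1 via (14.315,37.25): [(0, 24.6633) (60.6604, 78) (0, 78)]  |A|=1617.7123
4. ⊥bis P3·P2 via (51.225,23.765): [(0, 24.6633) (60.6604, 78) (0, 78)]  |A|=1617.7123
5. ⊥bis P3·P4 via (17.91,44.115): [(0, 24.6633) (18.9734, 41.346) (4.8972, 78) (0, 78)]  |A|=595.7405
6. ⊥bis P3·P5 via (49.275,33.725): [(0, 24.6633) (18.9734, 41.346) (4.8972, 78) (0, 78)]  |A|=595.7405
7. ⊥bis P3·P6 via (14.47,51.645): [(0, 56.9298) (0, 24.6633) (18.9734, 41.346) (15.1077, 51.4121)]  |A|=371.4759
8. ⊥bis P3·P7 via (31.715,32.455): [(0, 56.9298) (0, 24.6633) (18.9734, 41.346) (15.1077, 51.4121)]  |A|=371.4759
9. ⊥bis P3·P8 via (52.57,41.8): [(0, 56.9298) (0, 24.6633) (18.9734, 41.346) (15.1077, 51.4121)]  |A|=371.4759
10. canonical 4-gon: [(0, 56.9298) (0, 24.6633) (18.9734, 41.346) (15.1077, 51.4121)]
11. shoelace: 371.4759

Area of P3's cell: 371.4759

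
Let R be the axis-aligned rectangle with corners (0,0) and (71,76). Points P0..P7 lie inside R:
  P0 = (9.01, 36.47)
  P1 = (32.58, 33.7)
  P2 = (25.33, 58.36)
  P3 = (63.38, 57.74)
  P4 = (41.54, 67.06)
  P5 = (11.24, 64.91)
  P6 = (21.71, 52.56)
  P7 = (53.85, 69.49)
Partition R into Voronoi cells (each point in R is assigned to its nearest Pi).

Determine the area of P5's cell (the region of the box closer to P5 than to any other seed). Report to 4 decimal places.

Area of P5's cell: 452.2542

1. box [0,71]×[0,76]: [(0, 0) (71, 0) (71, 76) (0, 76)]
2. ⊥bis P5·P0 via (10.125,50.69): [(0, 51.4839) (71, 45.9167) (71, 76) (0, 76)]  |A|=1938.2767
3. ⊥bis P5·P1 via (21.91,49.305): [(0, 51.4839) (22.5148, 49.7185) (60.9518, 76) (0, 76)]  |A|=1076.9384
4. ⊥bis P5·P2 via (18.285,61.635): [(0, 51.4839) (13.089, 50.4576) (24.9628, 76) (0, 76)]  |A|=479.2507
5. ⊥bis P5·P3 via (37.31,61.325): [(0, 51.4839) (13.089, 50.4576) (24.9628, 76) (0, 76)]  |A|=479.2507
6. ⊥bis P5·P4 via (26.39,65.985): [(0, 51.4839) (13.089, 50.4576) (24.9628, 76) (0, 76)]  |A|=479.2507
7. ⊥bis P5·P6 via (16.475,58.735): [(0, 51.4839) (7.2512, 50.9153) (17.2373, 59.3813) (24.9628, 76) (0, 76)]  |A|=452.2542
8. ⊥bis P5·P7 via (32.545,67.2): [(0, 51.4839) (7.2512, 50.9153) (17.2373, 59.3813) (24.9628, 76) (0, 76)]  |A|=452.2542
9. canonical 5-gon: [(0, 51.4839) (7.2512, 50.9153) (17.2373, 59.3813) (24.9628, 76) (0, 76)]
10. shoelace: 452.2542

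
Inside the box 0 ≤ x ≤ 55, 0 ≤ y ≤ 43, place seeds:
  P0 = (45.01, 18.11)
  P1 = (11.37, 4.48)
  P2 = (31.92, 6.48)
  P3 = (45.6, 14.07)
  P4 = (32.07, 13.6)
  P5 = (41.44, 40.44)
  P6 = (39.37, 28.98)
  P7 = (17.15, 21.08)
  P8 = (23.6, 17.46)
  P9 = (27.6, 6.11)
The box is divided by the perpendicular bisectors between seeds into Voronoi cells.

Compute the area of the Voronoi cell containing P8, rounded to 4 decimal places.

1. box [0,55]×[0,43]: [(0, 0) (55, 0) (55, 43) (0, 43)]
2. ⊥bis P8·P0 via (34.305,17.785): [(0, 0) (34.8449, 0) (33.5395, 43) (0, 43)]  |A|=1470.2652
3. ⊥bis P8·P1 via (17.485,10.97): [(0, 27.4447) (29.1277, 0) (34.8449, 0) (33.5395, 43) (0, 43)]  |A|=1070.5643
4. ⊥bis P8·P2 via (27.76,11.97): [(0, 27.4447) (21.4767, 7.2089) (34.3304, 16.9487) (33.5395, 43) (0, 43)]  |A|=938.525
5. ⊥bis P8·P3 via (34.6,15.765): [(0, 27.4447) (21.4767, 7.2089) (34.3304, 16.9487) (33.5395, 43) (0, 43)]  |A|=938.525
6. ⊥bis P8·P4 via (27.835,15.53): [(0, 27.4447) (21.4767, 7.2089) (25.3964, 10.179) (33.9651, 28.9813) (33.5395, 43) (0, 43)]  |A|=883.539
7. ⊥bis P8·P5 via (32.52,28.95): [(0, 27.4447) (21.4767, 7.2089) (25.3964, 10.179) (33.5769, 28.1295) (14.422, 43) (0, 43)]  |A|=738.4933
8. ⊥bis P8·P6 via (31.485,23.22): [(0, 27.4447) (21.4767, 7.2089) (25.3964, 10.179) (31.3954, 23.3426) (20.4598, 38.3127) (14.422, 43) (0, 43)]  |A|=695.9911
9. ⊥bis P8·P7 via (20.375,19.27): [(16.3284, 12.0598) (21.4767, 7.2089) (25.3964, 10.179) (31.3954, 23.3426) (26.4558, 30.1046)]  |A|=161.2861
10. ⊥bis P8·P9 via (25.6,11.785): [(16.3284, 12.0598) (19.0645, 9.4817) (26.2294, 12.0068) (31.3954, 23.3426) (26.4558, 30.1046)]  |A|=147.7531
11. canonical 5-gon: [(16.3284, 12.0598) (19.0645, 9.4817) (26.2294, 12.0068) (31.3954, 23.3426) (26.4558, 30.1046)]
12. shoelace: 147.7531

Area of P8's cell: 147.7531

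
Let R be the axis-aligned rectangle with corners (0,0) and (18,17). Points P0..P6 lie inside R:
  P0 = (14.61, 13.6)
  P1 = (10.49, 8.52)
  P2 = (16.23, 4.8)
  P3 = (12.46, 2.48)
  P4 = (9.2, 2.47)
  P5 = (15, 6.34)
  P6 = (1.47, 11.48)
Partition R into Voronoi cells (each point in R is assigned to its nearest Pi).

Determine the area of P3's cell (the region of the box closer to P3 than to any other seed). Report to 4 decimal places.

1. box [0,18]×[0,17]: [(0, 0) (18, 0) (18, 17) (0, 17)]
2. ⊥bis P3·P0 via (13.535,8.04): [(0, 10.6569) (0, 0) (18, 0) (18, 7.1767)]  |A|=160.5028
3. ⊥bis P3·P1 via (11.475,5.5): [(17.131, 7.3447) (0, 1.7573) (0, 0) (18, 0) (18, 7.1767)]  |A|=84.2734
4. ⊥bis P3·P2 via (14.345,3.64): [(12.912, 5.9687) (0, 1.7573) (0, 0) (16.585, 0)]  |A|=60.8405
5. ⊥bis P3·P4 via (10.83,2.475): [(12.912, 5.9687) (10.8214, 5.2868) (10.8376, 0) (16.585, 0)]  |A|=22.684
6. ⊥bis P3·P5 via (13.73,4.41): [(13.9672, 4.2539) (11.8752, 5.6305) (10.8214, 5.2868) (10.8376, 0) (16.585, 0)]  |A|=21.6167
7. ⊥bis P3·P6 via (6.965,6.98): [(13.9672, 4.2539) (11.8752, 5.6305) (10.8214, 5.2868) (10.8376, 0) (16.585, 0)]  |A|=21.6167
8. canonical 5-gon: [(13.9672, 4.2539) (11.8752, 5.6305) (10.8214, 5.2868) (10.8376, 0) (16.585, 0)]
9. shoelace: 21.6167

Area of P3's cell: 21.6167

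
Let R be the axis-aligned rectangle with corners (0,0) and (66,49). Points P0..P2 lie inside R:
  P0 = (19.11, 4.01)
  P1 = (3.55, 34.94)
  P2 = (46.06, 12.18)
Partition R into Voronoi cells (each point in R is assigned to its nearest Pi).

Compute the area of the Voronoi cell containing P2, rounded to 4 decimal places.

Area of P2's cell: 1682.6232

1. box [0,66]×[0,49]: [(0, 0) (66, 0) (66, 49) (0, 49)]
2. ⊥bis P2·P0 via (32.585,8.095): [(35.039, 0) (66, 0) (66, 49) (20.1845, 49)]  |A|=1881.0238
3. ⊥bis P2·P1 via (24.805,23.56): [(26.779, 27.247) (35.039, 0) (66, 0) (66, 49) (38.4257, 49)]  |A|=1682.6232
4. canonical 5-gon: [(26.779, 27.247) (35.039, 0) (66, 0) (66, 49) (38.4257, 49)]
5. shoelace: 1682.6232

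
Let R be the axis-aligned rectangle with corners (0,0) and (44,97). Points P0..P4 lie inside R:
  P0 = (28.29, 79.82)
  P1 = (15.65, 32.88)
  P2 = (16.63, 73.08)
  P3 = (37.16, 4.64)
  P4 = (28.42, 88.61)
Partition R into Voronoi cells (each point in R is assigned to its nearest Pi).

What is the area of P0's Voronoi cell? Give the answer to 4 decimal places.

1. box [0,44]×[0,97]: [(0, 0) (44, 0) (44, 97) (0, 97)]
2. ⊥bis P0·P1 via (21.97,56.35): [(0, 62.2661) (44, 50.4178) (44, 97) (0, 97)]  |A|=1788.9554
3. ⊥bis P0·P2 via (22.46,76.45): [(36.3109, 52.4883) (44, 50.4178) (44, 97) (10.5812, 97)]  |A|=922.8513
4. ⊥bis P0·P3 via (32.725,42.23): [(36.3109, 52.4883) (44, 50.4178) (44, 97) (10.5812, 97)]  |A|=922.8513
5. ⊥bis P0·P4 via (28.355,84.215): [(17.8819, 84.3699) (36.3109, 52.4883) (44, 50.4178) (44, 83.9836)]  |A|=541.8284
6. canonical 4-gon: [(17.8819, 84.3699) (36.3109, 52.4883) (44, 50.4178) (44, 83.9836)]
7. shoelace: 541.8284

Area of P0's cell: 541.8284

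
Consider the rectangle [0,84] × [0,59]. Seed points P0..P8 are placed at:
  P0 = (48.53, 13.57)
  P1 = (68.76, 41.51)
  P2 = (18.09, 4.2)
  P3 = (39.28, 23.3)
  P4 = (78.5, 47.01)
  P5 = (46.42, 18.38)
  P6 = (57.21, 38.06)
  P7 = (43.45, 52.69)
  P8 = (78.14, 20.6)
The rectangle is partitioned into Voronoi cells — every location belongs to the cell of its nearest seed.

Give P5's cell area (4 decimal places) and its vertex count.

1. box [0,84]×[0,59]: [(0, 0) (84, 0) (84, 59) (0, 59)]
2. ⊥bis P5·P0 via (47.475,15.975): [(0, 0) (11.0581, 0) (84, 31.9974) (84, 59) (0, 59)]  |A|=3789.0237
3. ⊥bis P5·P1 via (57.59,29.945): [(0, 0) (11.0581, 0) (64.3773, 23.3895) (27.5075, 59) (0, 59)]  |A|=2518.2299
4. ⊥bis P5·P2 via (32.255,11.29): [(33.0724, 9.657) (64.3773, 23.3895) (27.5075, 59) (8.3747, 59)]  |A|=1282.584
5. ⊥bis P5·P3 via (42.85,20.84): [(36.0416, 10.9595) (64.3773, 23.3895) (52.507, 34.8544)]  |A|=236.2068
6. ⊥bis P5·P4 via (62.46,32.695): [(36.0416, 10.9595) (64.3773, 23.3895) (52.507, 34.8544)]  |A|=236.2068
7. ⊥bis P5·P6 via (51.815,28.22): [(48.9992, 29.7638) (36.0416, 10.9595) (62.293, 22.4752)]  |A|=172.212
8. ⊥bis P5·P7 via (44.935,35.535): [(48.9992, 29.7638) (36.0416, 10.9595) (62.293, 22.4752)]  |A|=172.212
9. ⊥bis P5·P8 via (62.28,19.49): [(62.0622, 22.6017) (48.9992, 29.7638) (36.0416, 10.9595) (62.0777, 22.3808)]  |A|=172.1874
10. canonical 4-gon: [(62.0622, 22.6017) (48.9992, 29.7638) (36.0416, 10.9595) (62.0777, 22.3808)]
11. shoelace: 172.1874

Area of P5's cell: 172.1874 (4 vertices)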